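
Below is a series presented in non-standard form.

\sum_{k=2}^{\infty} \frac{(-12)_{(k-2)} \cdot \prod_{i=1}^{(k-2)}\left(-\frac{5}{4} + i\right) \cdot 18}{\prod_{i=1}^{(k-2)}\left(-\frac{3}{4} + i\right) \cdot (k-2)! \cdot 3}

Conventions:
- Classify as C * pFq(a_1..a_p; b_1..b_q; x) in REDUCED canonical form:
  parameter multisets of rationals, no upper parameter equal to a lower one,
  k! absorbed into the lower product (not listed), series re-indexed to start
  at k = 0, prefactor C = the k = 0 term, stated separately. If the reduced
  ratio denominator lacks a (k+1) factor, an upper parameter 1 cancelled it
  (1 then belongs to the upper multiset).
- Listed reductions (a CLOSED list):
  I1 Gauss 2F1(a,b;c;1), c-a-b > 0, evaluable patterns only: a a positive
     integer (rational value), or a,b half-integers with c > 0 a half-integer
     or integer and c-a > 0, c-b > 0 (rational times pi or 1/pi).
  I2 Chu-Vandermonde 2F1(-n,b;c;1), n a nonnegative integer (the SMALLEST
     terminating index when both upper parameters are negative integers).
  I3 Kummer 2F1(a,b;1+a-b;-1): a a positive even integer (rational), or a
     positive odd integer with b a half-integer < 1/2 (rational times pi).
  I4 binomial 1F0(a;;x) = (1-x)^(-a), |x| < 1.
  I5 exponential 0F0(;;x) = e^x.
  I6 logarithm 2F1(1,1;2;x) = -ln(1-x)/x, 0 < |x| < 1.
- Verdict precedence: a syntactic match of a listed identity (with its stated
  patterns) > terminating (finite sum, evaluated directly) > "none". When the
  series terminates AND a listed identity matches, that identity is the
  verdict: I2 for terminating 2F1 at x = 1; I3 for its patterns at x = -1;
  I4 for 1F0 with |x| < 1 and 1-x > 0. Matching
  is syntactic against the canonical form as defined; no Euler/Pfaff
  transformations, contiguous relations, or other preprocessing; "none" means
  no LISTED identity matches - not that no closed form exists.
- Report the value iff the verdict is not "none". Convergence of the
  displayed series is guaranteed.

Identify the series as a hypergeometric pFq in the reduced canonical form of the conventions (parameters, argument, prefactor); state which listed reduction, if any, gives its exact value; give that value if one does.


Key observation: with t_0 = 6, the running product (C = 6, x = 1) telescopes to a rising factorial.
Ratio: r(k) = 1 * (k-12) (k-\frac{1}{4}) / [(k+\frac{1}{4}) (k+1)] - rational; roots negated = parameters, x = 1, C = 6.

Reduced: x = 1, 2F1, upper = {-12, -\frac{1}{4}}, lower = {\frac{1}{4}}, C = 6. Verdict at x = 1: Chu-Vandermonde (I2) matches (terminating 2F1 at x = 1 with n = 12, b = -1/4, c = \frac{1}{4}). Exact value: \frac{25059328}{1099825}.


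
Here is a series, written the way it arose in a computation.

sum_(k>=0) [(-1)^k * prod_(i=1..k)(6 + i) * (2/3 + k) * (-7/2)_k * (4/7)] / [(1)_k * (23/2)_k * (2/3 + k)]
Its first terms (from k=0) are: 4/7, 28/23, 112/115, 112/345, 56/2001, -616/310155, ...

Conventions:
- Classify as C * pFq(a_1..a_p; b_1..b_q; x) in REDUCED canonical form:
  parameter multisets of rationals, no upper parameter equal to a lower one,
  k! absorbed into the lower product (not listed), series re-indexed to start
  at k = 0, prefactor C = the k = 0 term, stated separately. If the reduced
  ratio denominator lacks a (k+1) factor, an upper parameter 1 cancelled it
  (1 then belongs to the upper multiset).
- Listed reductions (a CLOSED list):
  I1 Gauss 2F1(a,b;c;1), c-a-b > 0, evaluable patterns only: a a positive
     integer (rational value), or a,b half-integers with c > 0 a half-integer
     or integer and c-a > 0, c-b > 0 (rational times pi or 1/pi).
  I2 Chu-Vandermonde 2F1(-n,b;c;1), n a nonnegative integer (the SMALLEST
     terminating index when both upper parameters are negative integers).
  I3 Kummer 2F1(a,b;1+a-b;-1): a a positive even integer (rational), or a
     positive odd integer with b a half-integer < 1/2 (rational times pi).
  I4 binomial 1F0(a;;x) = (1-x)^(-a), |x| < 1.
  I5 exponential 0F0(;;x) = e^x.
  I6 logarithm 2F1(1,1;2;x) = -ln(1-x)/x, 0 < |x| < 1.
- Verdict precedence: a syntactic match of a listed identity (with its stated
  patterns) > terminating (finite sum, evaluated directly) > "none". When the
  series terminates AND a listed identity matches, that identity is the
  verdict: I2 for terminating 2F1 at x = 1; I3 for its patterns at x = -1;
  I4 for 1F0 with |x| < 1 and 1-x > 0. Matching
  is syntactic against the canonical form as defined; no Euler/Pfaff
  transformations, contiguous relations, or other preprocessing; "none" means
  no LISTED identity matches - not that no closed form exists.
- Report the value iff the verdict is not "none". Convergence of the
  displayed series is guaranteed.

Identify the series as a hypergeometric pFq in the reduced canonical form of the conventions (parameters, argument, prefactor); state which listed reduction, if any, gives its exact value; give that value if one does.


Reduced: x = -1, 2F1, upper = {-7/2, 7}, lower = {23/2}, C = 4/7. Verdict: the Kummer evaluation I3 applies (x = -1; c = 23/2 equals 1+a-b for upper {-7/2, 7}: listed pattern). Exact value: (2078505/2097152) * pi.

The tell: x = (-1) and the running product (C = 4/7) telescopes to a rising factorial.
Consecutive-term ratio: r(k) = (-1) * (k-7/2) (k+7) / [(k+23/2) (k+1)] ; factor over Q: parameters, x = (-1), and C = 4/7.


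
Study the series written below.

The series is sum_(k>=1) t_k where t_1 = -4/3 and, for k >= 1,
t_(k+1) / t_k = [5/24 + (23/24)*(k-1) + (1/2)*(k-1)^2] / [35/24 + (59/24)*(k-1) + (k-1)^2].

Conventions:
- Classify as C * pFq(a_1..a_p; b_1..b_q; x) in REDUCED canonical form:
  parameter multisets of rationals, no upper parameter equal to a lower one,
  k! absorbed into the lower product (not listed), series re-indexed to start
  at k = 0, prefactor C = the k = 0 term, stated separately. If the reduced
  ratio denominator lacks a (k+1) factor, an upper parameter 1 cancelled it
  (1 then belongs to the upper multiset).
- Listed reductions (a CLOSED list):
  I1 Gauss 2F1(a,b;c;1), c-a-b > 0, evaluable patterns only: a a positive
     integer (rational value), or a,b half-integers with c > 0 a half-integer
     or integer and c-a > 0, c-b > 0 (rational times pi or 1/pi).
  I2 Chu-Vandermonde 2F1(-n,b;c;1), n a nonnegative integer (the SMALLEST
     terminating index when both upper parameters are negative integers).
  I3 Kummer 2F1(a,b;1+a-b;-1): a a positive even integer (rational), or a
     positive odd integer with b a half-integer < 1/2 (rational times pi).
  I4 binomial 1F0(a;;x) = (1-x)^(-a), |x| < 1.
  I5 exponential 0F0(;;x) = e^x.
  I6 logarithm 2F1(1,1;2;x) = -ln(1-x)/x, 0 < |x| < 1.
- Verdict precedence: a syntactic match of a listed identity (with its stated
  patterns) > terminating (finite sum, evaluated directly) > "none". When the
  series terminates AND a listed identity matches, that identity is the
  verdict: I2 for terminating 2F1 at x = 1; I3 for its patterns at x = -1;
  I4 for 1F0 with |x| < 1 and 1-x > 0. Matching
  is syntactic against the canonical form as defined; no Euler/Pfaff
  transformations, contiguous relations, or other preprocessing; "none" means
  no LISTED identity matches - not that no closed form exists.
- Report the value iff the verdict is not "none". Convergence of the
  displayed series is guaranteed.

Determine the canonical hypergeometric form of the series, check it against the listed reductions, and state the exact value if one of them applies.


x = 1/2 here; the reduced form reads 2F1, upper {1/4, 5/3}, lower {35/24}, C = -4/3. Verdict: no listed reduction: x = 1/2 and upper {1/4, 5/3} fail every I1-I6 pattern.

The tell: t_0 = -4/3 here, and roots of the ratio polynomials (C = -4/3) are the negated parameters.
Adjacent-term ratio: r(k) = (1/2) * (k+1/4) (k+5/3) / [(k+35/24) (k+1)] ; factor over Q: parameters, x = (1/2), and C = -4/3.


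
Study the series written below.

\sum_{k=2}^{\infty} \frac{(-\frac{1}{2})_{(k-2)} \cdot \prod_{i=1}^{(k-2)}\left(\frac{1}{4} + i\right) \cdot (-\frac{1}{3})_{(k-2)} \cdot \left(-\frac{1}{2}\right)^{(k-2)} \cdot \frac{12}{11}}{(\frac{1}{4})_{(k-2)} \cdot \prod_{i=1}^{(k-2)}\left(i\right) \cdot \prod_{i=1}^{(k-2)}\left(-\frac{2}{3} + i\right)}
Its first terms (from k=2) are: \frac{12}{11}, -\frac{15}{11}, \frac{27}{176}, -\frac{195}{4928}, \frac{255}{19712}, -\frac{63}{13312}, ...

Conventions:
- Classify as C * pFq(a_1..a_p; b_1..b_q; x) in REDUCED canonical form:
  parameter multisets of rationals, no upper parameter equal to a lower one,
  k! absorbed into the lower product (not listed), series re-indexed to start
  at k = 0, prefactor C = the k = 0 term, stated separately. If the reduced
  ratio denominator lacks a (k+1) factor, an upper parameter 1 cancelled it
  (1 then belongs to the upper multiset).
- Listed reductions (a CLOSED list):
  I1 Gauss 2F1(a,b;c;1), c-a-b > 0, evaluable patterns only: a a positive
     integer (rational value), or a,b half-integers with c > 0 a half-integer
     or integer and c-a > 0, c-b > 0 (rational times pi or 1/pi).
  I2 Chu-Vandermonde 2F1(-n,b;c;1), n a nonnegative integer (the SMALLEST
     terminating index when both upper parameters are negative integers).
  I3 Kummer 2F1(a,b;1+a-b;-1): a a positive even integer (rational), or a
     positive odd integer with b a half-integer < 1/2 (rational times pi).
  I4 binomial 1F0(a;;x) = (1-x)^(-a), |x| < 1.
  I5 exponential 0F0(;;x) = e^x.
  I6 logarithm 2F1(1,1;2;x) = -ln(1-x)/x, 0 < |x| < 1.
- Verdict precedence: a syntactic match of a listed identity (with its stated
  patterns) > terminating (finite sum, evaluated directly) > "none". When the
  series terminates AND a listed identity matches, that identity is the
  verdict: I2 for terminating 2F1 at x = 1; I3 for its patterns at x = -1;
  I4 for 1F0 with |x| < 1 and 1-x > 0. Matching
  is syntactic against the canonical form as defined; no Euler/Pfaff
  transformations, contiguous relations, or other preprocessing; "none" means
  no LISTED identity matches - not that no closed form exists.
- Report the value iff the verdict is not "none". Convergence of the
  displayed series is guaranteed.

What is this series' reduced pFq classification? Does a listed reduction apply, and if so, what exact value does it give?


This is \frac{12}{11} * 3F2(-\frac{1}{2}, -\frac{1}{3}, \frac{5}{4}; \frac{1}{4}, \frac{1}{3}; -\frac{1}{2}) in reduced canonical form. Verdict: none. A 3F2 with upper {-\frac{1}{2}, -\frac{1}{3}, \frac{5}{4}} fits none of I1-I6 at x = -\frac{1}{2}; the sum runs forever.

Key observation: from the first term \frac{12}{11}: the running product (C = 12/11) telescopes to a rising factorial.
Consecutive-term ratio: r(k) = -\frac{1}{2} * (k-\frac{1}{2}) (k-\frac{1}{3}) (k+\frac{5}{4}) / [(k+\frac{1}{4}) (k+\frac{1}{3}) (k+1)] ; factor over Q: parameters, x = -\frac{1}{2}, and C = \frac{12}{11}.


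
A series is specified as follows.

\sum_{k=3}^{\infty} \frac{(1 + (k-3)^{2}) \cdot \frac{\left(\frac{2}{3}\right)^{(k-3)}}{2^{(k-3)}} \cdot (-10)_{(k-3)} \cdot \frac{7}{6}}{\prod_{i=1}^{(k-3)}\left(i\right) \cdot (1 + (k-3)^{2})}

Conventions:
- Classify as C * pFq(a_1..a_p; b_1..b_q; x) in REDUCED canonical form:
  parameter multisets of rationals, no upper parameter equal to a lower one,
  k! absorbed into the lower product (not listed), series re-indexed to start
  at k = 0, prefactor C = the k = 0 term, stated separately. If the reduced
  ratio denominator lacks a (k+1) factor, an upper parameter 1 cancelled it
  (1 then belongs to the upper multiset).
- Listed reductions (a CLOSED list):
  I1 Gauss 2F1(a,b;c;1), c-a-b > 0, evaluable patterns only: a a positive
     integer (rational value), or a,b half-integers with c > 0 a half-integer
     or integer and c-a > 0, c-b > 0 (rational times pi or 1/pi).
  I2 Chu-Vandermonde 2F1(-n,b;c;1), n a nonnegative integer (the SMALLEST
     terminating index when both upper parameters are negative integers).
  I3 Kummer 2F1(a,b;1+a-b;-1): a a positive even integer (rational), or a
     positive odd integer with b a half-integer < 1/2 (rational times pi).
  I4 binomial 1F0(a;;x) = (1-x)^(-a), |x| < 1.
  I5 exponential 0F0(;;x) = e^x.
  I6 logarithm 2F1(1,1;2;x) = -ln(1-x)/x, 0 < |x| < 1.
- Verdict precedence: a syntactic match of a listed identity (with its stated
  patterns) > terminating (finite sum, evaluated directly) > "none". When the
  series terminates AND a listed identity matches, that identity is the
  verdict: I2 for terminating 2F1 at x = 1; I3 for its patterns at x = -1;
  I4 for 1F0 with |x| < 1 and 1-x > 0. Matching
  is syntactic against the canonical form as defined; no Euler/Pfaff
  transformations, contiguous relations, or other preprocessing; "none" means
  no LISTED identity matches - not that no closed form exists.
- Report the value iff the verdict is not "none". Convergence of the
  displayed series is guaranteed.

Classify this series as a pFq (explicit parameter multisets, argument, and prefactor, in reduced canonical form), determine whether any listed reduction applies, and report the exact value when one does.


Reduced: x = \frac{1}{3}, 1F0, upper = {-10}, lower = {-}, C = \frac{7}{6}. Verdict at x = \frac{1}{3}: the I4 binomial reduction matches (the 1F0 binomial series: exponent 10, x = \frac{1}{3}). Value: \frac{3584}{177147}.

Key step: t_0 being \frac{7}{6}, the two k-th powers (C = 7/6, x = 1/3) combine into one argument.
Ratio: r(k) = \frac{1}{3} * (k-10) / [(k+1)] - rational; roots negated = parameters, x = \frac{1}{3}, C = \frac{7}{6}.


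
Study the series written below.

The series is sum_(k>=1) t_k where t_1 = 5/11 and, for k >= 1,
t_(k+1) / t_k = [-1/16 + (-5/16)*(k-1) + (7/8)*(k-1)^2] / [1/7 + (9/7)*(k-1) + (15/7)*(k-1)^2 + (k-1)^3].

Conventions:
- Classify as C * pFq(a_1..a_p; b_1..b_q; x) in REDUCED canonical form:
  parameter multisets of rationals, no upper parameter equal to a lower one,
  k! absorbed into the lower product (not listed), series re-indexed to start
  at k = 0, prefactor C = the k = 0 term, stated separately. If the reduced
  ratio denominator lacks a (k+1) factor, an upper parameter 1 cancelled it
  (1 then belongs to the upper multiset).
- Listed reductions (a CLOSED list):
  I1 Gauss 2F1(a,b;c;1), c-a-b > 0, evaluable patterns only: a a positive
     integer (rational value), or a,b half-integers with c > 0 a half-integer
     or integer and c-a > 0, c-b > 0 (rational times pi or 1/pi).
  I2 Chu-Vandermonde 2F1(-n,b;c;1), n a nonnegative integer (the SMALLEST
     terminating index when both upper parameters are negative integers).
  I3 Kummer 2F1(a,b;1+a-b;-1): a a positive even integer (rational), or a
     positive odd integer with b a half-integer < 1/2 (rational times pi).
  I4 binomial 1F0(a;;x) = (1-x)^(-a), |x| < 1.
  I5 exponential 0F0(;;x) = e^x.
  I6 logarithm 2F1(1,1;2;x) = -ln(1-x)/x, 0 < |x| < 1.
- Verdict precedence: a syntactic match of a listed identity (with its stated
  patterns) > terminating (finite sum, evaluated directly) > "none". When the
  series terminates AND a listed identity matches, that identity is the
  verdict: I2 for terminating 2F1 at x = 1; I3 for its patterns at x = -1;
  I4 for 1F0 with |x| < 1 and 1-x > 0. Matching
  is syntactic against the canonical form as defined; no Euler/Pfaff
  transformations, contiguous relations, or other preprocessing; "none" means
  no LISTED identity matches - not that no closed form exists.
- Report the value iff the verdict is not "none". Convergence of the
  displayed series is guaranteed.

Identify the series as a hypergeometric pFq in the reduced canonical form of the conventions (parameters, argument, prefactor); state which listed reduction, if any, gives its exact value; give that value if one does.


x = 7/8 here; the reduced form reads 1F1, upper {-1/2}, lower {1}, C = 5/11. Verdict: none - this 1F1 at x = 7/8 matches no listed pattern, and upper {-1/2} holds no stopper.

Structural cue: t_0 being 5/11, the expanded ratio factors over Q; prefactor 5/11, roots give parameters.
Consecutive-term ratio: r(k) = (7/8) * (k-1/2) / [(k+1) (k+1)] - rational in k, leading ratio (7/8); with t_0 = 5/11, classification follows.


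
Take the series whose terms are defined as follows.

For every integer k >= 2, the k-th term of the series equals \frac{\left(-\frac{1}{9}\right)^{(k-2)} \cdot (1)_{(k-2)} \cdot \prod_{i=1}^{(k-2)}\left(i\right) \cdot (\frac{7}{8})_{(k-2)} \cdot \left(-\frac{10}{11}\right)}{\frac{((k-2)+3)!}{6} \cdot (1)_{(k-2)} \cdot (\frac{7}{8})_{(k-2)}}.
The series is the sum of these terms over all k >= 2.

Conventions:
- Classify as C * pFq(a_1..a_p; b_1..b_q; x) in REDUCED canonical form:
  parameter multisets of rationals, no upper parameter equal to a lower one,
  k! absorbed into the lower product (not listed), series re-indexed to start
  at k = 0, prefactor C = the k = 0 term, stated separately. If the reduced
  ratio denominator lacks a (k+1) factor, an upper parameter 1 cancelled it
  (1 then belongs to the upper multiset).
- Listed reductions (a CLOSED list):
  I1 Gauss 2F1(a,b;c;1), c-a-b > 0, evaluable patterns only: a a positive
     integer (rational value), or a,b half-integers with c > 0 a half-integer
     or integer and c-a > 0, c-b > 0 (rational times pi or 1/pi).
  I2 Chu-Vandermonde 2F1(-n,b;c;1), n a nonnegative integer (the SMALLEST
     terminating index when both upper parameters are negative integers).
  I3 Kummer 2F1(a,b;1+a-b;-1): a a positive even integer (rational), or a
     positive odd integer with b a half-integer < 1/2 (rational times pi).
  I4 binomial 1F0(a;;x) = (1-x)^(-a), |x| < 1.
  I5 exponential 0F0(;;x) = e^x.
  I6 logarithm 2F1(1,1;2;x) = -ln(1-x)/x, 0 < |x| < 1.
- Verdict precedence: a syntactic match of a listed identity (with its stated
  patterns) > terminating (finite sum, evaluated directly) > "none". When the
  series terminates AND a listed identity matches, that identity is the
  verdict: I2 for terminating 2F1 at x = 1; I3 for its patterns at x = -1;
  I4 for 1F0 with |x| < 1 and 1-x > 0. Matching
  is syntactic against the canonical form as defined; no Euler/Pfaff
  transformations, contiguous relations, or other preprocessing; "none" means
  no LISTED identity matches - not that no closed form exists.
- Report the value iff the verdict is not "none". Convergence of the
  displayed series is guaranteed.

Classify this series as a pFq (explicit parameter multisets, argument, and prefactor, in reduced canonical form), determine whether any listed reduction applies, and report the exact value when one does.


Canonical form: C = -\frac{10}{11} times 2F1 with upper {1, 1}, lower {4}, x = -\frac{1}{9}. Verdict: none here - no I1-I6 shape fits x = -\frac{1}{9} with lower {4}.

First insight: from the first term -\frac{10}{11}: the denominator's factorial ratio (C = -10/11, x = -1/9) is a lower Pochhammer.
Ratio: r(k) = -\frac{1}{9} * (k+1) (k+1) / [(k+4) (k+1)] - rational; roots negated = parameters, x = -\frac{1}{9}, C = -\frac{10}{11}.


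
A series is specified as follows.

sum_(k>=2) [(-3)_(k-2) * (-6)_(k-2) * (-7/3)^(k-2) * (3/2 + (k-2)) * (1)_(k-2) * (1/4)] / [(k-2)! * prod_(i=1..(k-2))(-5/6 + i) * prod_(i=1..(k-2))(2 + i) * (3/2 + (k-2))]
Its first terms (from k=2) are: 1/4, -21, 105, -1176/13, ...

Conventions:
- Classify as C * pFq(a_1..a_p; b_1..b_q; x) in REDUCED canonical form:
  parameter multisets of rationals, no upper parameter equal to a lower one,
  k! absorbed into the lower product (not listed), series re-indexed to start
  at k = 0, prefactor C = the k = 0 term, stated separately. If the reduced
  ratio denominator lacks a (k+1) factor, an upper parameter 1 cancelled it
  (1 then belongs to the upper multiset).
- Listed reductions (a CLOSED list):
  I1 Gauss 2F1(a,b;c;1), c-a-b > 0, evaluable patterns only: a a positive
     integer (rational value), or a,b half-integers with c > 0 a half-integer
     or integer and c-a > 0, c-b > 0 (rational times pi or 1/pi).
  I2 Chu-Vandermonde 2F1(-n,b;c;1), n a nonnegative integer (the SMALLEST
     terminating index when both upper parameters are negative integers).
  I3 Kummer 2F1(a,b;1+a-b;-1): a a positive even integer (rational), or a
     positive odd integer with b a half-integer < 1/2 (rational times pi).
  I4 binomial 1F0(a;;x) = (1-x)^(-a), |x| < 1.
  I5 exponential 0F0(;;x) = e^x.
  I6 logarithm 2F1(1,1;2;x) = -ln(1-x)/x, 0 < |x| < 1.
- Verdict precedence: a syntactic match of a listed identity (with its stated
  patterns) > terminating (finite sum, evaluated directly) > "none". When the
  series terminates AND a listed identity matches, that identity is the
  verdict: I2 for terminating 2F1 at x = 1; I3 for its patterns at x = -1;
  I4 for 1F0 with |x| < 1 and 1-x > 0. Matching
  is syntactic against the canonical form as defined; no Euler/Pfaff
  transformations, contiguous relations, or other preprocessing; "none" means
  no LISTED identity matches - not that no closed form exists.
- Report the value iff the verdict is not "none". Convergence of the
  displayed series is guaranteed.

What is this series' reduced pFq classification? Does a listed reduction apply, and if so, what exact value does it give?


At argument -7/3: a 3F2 with upper {-6, -3, 1}, lower {1/6, 3}, scaled by C = 1/4. Verdict: terminating - the sum ends at index 3 because -3 is a negative integer; exact evaluation follows. Hence: -323/52.

First insight: t_0 being 1/4, the lower running product (C = 1/4) is a rising factorial.
Consecutive-term ratio: r(k) = (-7/3) * (k-6) (k-3) (k+1) / [(k+1/6) (k+3) (k+1)] - rational in k. x = (-7/3); t_0 = 1/4; negate the roots.


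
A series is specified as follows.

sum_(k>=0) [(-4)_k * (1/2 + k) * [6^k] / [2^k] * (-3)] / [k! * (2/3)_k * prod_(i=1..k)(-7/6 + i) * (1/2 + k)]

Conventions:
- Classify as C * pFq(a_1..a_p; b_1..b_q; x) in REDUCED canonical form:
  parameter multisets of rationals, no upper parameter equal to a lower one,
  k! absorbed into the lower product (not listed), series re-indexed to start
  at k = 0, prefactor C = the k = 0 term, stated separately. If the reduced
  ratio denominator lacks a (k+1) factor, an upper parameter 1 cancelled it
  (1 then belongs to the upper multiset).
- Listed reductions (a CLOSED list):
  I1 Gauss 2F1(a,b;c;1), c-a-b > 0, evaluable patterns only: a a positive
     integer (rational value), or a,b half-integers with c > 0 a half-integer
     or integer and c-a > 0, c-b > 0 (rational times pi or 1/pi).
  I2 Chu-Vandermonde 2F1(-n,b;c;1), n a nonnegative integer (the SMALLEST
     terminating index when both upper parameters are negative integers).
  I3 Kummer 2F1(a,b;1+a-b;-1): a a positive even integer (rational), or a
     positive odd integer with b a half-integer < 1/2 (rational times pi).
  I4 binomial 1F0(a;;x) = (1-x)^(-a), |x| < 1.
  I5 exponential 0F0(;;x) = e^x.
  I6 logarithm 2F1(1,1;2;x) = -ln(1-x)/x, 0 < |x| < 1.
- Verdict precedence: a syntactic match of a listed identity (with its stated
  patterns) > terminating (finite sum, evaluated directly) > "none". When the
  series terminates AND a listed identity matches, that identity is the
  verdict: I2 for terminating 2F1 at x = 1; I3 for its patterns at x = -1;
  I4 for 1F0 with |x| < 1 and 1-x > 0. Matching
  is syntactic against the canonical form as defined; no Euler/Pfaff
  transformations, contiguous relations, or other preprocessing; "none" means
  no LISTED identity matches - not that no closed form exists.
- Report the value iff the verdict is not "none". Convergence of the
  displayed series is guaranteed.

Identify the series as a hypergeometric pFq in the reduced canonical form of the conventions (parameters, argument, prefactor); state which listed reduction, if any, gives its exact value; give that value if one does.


Prefactor -3, argument 3: 1F2 with upper {-4} over lower {-1/6, 2/3}. Verdict: terminating. (-4)_k vanishes past k = 4, leaving a 5-term sum, computed directly. Hence: 3335586/10285.

Structural cue: x = 3 and the two k-th powers (C = -3, x = 3) combine into one argument.
Ratio: r(k) = 3 * (k-4) / [(k-1/6) (k+2/3) (k+1)] - rational in k. x = 3; t_0 = -3; negate the roots.


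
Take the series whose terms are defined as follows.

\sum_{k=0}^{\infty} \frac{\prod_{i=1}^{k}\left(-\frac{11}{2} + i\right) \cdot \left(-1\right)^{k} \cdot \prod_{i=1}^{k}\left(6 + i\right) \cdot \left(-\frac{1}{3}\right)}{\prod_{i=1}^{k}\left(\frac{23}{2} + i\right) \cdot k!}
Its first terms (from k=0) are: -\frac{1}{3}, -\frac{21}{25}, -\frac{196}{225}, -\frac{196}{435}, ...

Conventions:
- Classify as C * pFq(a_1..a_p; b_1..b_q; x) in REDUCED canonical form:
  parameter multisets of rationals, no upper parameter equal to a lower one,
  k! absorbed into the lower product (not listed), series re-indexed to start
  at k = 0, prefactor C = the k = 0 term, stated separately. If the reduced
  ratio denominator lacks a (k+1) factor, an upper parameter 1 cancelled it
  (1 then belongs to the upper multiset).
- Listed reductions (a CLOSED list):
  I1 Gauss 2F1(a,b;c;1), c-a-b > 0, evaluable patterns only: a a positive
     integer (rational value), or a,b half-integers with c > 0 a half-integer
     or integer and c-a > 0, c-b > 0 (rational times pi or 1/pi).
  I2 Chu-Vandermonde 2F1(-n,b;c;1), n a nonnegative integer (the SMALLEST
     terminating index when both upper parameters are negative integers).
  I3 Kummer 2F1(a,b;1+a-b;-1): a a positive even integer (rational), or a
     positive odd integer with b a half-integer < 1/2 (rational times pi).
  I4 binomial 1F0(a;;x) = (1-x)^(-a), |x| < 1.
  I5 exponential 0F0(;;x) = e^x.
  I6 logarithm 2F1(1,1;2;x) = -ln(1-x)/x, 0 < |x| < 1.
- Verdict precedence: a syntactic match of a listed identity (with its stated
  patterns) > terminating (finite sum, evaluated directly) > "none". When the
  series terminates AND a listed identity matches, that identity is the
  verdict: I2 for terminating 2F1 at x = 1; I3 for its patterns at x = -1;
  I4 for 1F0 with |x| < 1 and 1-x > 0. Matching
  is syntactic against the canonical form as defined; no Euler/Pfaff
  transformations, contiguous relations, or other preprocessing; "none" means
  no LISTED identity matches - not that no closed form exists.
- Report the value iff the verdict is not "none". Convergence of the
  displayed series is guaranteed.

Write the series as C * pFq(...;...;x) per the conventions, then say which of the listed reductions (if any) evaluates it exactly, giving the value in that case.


This is -\frac{1}{3} * 2F1(-\frac{9}{2}, 7; \frac{25}{2}; -1) in reduced canonical form. Verdict: the Kummer evaluation I3 applies (x = -1; c = \frac{25}{2} equals 1+a-b for upper {-\frac{9}{2}, 7}: listed pattern). Value: \left(-\frac{111546435}{134217728}\right) \cdot \pi.

Key observation: t_0 = -\frac{1}{3} here, and the lower running product (C = -1/3) is a rising factorial.
Term ratio: r(k) = -1 * (k-\frac{9}{2}) (k+7) / [(k+\frac{25}{2}) (k+1)] - rational in k, leading ratio -1; with t_0 = -\frac{1}{3}, classification follows.


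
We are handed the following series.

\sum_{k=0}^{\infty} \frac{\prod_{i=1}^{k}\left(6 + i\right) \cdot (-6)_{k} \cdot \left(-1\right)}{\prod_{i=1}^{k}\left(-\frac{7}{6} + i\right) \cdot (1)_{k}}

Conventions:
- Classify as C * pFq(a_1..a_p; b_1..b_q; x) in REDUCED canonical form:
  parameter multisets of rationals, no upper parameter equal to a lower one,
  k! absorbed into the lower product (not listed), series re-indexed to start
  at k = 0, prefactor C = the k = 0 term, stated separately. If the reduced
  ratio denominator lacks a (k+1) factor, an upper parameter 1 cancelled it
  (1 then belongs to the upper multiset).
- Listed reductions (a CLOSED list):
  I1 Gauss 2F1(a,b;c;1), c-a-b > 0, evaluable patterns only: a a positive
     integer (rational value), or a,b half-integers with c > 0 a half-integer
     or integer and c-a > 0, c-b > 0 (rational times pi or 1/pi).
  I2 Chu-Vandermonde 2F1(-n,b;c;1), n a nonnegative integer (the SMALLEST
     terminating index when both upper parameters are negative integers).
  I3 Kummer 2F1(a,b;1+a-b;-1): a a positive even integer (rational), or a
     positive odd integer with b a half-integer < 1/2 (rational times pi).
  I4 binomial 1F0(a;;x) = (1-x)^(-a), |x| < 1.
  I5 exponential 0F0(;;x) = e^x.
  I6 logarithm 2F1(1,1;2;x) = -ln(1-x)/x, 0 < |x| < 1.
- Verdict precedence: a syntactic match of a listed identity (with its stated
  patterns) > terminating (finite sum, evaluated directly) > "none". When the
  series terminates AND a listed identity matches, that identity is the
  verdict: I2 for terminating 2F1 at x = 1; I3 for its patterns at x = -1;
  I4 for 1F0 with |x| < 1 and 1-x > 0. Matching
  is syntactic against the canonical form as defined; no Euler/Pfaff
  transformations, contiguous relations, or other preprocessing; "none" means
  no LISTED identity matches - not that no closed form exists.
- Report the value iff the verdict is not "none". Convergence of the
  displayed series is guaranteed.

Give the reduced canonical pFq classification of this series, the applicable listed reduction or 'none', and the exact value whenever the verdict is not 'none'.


At argument 1: a 2F1 with upper {-6, 7}, lower {-\frac{1}{6}}, scaled by C = -1. Verdict (x = 1): Vandermonde's identity (I2) applies (terminating 2F1 at x = 1 with n = 6, b = 7, c = -\frac{1}{6}). Value: \frac{60911435}{124729}.

The tell: from the first term -1: (1)_k (C = -1) is k! itself.
Ratio: r(k) = 1 * (k-6) (k+7) / [(k-\frac{1}{6}) (k+1)] - rational; roots negated = parameters, x = 1, C = -1.


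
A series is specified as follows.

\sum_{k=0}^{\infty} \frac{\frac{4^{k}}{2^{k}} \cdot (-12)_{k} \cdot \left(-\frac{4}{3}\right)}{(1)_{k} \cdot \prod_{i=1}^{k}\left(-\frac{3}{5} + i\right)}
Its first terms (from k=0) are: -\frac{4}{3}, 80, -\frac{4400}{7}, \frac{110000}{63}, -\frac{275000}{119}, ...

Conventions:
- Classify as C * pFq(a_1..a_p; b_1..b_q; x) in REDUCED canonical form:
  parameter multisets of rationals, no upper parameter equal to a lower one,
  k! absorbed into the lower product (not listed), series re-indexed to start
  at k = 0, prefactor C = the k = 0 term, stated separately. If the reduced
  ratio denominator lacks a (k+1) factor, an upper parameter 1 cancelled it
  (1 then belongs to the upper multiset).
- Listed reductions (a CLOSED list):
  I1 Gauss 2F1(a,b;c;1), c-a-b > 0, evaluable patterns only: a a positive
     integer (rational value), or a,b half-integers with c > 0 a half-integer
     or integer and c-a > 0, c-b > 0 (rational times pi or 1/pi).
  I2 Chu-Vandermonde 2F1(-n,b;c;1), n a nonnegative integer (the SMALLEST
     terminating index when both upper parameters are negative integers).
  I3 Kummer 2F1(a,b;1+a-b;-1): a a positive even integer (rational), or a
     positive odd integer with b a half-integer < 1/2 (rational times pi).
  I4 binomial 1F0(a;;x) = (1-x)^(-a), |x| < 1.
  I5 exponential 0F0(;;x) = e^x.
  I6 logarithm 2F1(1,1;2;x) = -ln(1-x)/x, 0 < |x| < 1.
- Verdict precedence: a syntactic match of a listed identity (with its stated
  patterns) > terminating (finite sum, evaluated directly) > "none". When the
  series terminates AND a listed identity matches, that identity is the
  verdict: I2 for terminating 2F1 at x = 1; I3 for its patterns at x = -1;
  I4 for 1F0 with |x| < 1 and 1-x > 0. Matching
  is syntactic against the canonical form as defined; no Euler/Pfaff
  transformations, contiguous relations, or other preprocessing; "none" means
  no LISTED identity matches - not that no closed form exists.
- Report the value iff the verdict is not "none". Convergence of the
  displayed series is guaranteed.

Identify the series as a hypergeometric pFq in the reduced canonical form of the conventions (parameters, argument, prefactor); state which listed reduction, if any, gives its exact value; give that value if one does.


Prefactor -\frac{4}{3}, argument 2: 1F1 with upper {-12} over lower {\frac{2}{5}}. Verdict: terminating. With -12 upstairs the series is a 13-term polynomial sum; evaluated term by term. Value: \frac{39466180566326}{8607618392373}.

Key observation: t_0 = -\frac{4}{3} here, and the lower running product (C = -4/3) is a rising factorial.
Step ratio: r(k) = 2 * (k-12) / [(k+\frac{2}{5}) (k+1)] - rational; roots negated = parameters, x = 2, C = -\frac{4}{3}.


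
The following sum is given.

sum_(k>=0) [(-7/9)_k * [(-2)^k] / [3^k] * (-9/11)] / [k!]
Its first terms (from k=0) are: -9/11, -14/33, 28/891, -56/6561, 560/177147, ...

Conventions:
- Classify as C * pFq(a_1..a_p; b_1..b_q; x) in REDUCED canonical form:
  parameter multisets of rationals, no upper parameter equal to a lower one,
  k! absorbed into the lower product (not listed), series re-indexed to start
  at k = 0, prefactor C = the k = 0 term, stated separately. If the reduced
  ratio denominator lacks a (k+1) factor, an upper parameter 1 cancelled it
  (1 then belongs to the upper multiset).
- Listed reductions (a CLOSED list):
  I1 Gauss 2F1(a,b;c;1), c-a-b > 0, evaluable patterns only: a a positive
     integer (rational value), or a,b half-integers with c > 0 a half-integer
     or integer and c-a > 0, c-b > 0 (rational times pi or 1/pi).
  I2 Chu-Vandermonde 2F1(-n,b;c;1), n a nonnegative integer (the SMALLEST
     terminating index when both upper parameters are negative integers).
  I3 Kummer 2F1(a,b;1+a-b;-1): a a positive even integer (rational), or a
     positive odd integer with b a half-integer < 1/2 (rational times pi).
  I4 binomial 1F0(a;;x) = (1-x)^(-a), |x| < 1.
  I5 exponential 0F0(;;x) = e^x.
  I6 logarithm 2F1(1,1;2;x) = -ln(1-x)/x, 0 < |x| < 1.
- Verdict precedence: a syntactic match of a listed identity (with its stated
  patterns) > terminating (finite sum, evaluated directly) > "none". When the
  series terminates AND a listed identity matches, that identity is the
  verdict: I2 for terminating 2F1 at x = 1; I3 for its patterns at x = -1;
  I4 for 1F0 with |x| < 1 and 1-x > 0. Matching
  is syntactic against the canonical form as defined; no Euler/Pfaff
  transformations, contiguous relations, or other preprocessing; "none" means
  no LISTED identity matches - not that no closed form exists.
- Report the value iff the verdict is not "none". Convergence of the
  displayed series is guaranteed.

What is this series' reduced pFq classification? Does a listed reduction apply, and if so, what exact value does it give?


x = -2/3 here; the reduced form reads 1F0, upper {-7/9}, lower {-}, C = -9/11. Verdict: this is binomial (I4) (the 1F0 binomial series: exponent 7/9, x = -2/3). Its exact value is (-9/11) * (5/3)^(7/9).

Structural cue: t_0 being -9/11, the two geometric factors (C = -9/11, x = -2/3) combine into one argument.
Term ratio: r(k) = (-2/3) * (k-7/9) / [(k+1)] - rational in k. x = (-2/3); t_0 = -9/11; negate the roots.


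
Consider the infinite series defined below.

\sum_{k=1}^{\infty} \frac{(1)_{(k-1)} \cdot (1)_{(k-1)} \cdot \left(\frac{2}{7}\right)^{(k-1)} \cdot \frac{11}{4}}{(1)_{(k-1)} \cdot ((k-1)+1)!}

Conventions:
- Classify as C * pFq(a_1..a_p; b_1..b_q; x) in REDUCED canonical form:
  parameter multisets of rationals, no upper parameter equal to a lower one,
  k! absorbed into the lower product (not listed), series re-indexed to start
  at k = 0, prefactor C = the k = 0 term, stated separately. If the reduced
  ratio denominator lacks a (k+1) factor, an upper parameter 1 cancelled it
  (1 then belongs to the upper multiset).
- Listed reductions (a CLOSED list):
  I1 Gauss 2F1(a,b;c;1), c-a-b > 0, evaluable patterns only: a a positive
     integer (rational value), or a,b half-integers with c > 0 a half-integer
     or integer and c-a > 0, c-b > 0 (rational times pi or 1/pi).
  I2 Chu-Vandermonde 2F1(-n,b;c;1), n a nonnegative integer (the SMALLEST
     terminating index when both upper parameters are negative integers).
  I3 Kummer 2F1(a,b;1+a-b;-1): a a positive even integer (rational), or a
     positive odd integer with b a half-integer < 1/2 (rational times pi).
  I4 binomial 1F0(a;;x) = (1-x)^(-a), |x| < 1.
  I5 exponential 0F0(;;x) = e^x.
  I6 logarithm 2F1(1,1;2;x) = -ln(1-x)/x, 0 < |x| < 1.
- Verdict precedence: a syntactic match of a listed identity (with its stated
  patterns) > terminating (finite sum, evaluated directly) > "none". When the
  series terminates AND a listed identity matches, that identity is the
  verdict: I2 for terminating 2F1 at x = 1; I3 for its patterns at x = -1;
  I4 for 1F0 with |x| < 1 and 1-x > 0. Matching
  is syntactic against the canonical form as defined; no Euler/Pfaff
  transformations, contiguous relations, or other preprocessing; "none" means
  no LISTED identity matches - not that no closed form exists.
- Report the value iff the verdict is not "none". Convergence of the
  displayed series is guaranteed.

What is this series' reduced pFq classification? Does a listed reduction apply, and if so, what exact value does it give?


Prefactor \frac{11}{4}, argument \frac{2}{7}: 2F1 with upper {1, 1} over lower {2}. Verdict: this is the I6 logarithm reduction (the logarithm: parameters (1,1;2), x = \frac{2}{7}). Sum: \left(-\frac{77}{8}\right) \cdot \ln\left(\frac{5}{7}\right).

Key step: t_0 being \frac{11}{4}, (1)_k (C = 11/4) is k! itself.
Step ratio: r(k) = \frac{2}{7} * (k+1) (k+1) / [(k+2) (k+1)] ; factor over Q: parameters, x = \frac{2}{7}, and C = \frac{11}{4}.


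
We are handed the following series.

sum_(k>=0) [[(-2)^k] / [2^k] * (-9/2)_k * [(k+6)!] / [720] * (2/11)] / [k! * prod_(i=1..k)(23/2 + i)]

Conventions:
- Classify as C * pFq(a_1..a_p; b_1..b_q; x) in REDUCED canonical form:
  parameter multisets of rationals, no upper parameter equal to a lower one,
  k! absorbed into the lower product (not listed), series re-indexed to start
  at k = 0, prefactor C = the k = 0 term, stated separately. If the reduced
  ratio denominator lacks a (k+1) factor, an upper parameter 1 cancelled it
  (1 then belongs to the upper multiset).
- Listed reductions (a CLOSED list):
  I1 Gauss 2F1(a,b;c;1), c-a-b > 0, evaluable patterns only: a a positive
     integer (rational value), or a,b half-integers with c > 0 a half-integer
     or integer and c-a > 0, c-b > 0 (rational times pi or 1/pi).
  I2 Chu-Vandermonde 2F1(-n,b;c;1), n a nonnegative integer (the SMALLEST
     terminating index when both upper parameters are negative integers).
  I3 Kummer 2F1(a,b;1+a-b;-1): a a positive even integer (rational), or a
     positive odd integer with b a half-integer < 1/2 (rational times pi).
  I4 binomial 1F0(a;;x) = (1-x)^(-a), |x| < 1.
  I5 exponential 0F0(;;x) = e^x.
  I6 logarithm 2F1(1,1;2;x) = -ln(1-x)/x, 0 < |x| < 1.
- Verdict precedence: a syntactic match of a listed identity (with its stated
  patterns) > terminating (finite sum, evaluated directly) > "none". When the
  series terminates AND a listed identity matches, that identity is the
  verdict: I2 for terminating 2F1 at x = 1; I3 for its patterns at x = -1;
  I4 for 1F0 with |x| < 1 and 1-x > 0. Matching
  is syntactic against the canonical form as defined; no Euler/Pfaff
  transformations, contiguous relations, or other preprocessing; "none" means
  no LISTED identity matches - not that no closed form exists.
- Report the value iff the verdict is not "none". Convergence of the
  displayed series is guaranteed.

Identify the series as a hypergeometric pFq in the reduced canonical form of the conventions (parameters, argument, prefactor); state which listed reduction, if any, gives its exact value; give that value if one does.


Canonical form: C = 2/11 times 2F1 with upper {-9/2, 7}, lower {25/2}, x = -1. Verdict (x = -1): Kummer (I3) applies (x = -1; c = 25/2 equals 1+a-b for upper {-9/2, 7}: listed pattern). Value: (30421755/67108864) * pi.

Key step: with t_0 = 2/11, the lower running product (C = 2/11) is a rising factorial.
Adjacent-term ratio: r(k) = (-1) * (k-9/2) (k+7) / [(k+25/2) (k+1)] - rational in k, leading ratio (-1); with t_0 = 2/11, classification follows.


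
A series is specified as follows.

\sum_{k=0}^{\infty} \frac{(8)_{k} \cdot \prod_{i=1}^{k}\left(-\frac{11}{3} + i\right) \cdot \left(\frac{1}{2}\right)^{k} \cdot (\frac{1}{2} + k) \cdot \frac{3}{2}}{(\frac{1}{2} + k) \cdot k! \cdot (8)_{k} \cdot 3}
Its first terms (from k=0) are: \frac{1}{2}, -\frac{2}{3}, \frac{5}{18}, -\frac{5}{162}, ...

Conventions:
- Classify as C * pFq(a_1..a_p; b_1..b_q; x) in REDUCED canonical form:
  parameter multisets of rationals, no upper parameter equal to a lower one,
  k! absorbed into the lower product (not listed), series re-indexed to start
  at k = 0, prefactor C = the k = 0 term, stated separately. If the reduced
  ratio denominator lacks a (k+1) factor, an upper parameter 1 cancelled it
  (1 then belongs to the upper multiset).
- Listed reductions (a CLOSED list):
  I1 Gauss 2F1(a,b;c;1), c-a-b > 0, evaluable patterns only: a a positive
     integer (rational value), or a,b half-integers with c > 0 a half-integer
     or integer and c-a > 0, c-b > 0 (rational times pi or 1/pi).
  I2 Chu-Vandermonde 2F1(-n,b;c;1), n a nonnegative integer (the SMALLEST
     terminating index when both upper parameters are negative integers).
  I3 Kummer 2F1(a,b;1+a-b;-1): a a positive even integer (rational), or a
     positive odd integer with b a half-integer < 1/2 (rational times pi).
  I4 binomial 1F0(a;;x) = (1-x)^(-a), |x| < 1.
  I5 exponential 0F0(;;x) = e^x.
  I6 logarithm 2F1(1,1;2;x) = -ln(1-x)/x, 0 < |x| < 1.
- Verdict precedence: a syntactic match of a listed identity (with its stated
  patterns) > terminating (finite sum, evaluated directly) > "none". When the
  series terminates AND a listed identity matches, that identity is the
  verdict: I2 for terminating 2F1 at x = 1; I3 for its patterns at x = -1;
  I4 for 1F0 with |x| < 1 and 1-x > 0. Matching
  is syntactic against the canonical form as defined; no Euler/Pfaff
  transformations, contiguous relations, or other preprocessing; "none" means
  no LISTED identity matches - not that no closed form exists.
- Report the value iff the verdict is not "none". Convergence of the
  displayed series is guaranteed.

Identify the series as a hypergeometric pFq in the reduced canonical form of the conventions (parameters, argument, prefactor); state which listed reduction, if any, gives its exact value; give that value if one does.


Classification (C = \frac{1}{2}): 1F0 with upper {-\frac{8}{3}}, lower {-}, argument x = \frac{1}{2}. Verdict: the I4 binomial reduction fires (the 1F0 binomial series: exponent 8/3, x = \frac{1}{2}). Sum: \frac{1}{2} \cdot \left(\frac{1}{2}\right)^{\frac{8}{3}}.

Key step: t_0 = \frac{1}{2} here, and the constant factors (C = 1/2) combine into one prefactor.
Term ratio: r(k) = \frac{1}{2} * (k-\frac{8}{3}) / [(k+1)] - poly over poly, x = \frac{1}{2} from leading terms; C = \frac{1}{2} at k = 0.
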